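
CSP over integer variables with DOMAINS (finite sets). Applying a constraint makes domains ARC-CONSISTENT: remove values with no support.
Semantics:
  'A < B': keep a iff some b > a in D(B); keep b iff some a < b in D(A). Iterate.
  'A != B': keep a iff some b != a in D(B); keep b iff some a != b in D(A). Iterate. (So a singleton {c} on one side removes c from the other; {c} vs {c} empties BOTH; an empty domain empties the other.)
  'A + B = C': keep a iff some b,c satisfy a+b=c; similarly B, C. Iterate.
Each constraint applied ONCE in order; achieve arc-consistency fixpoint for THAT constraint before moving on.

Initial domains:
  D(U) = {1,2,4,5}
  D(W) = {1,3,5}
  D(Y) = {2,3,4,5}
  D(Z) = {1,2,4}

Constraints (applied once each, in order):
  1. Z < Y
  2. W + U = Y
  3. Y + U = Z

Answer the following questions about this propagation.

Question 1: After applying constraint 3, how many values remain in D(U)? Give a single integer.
Constraint 1 (Z < Y) on D(Z)={1,2,4} D(Y)={2,3,4,5}: no change
Constraint 2 (W + U = Y) on D(W)={1,3,5} D(U)={1,2,4,5} D(Y)={2,3,4,5}: W {1,3,5}->{1,3}; U {1,2,4,5}->{1,2,4}
Constraint 3 (Y + U = Z) on D(Y)={2,3,4,5} D(U)={1,2,4} D(Z)={1,2,4}: Y {2,3,4,5}->{2,3}; U {1,2,4}->{1,2}; Z {1,2,4}->{4}
So after constraint 3: D(U)={1,2}, size = 2

Answer: 2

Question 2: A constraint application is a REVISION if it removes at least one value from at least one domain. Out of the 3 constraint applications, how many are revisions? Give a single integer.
Answer: 2

Derivation:
Constraint 1 (Z < Y) on D(Z)={1,2,4} D(Y)={2,3,4,5}: no change => not a revision
Constraint 2 (W + U = Y) on D(W)={1,3,5} D(U)={1,2,4,5} D(Y)={2,3,4,5}: W {1,3,5}->{1,3}; U {1,2,4,5}->{1,2,4} => REVISION
Constraint 3 (Y + U = Z) on D(Y)={2,3,4,5} D(U)={1,2,4} D(Z)={1,2,4}: Y {2,3,4,5}->{2,3}; U {1,2,4}->{1,2}; Z {1,2,4}->{4} => REVISION
Total revisions = 2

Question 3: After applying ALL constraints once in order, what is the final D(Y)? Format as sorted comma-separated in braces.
Constraint 1 (Z < Y) on D(Z)={1,2,4} D(Y)={2,3,4,5}: no change
Constraint 2 (W + U = Y) on D(W)={1,3,5} D(U)={1,2,4,5} D(Y)={2,3,4,5}: W {1,3,5}->{1,3}; U {1,2,4,5}->{1,2,4}
Constraint 3 (Y + U = Z) on D(Y)={2,3,4,5} D(U)={1,2,4} D(Z)={1,2,4}: Y {2,3,4,5}->{2,3}; U {1,2,4}->{1,2}; Z {1,2,4}->{4}
So after all 3 constraints: D(Y) = {2,3}

Answer: {2,3}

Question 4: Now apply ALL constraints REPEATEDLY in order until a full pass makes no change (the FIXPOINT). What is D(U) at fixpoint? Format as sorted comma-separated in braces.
Answer: {}

Derivation:
pass 0 (initial): D(U)={1,2,4,5}
pass 1: U {1,2,4,5}->{1,2}; W {1,3,5}->{1,3}; Y {2,3,4,5}->{2,3}; Z {1,2,4}->{4}
pass 2: U {1,2}->{}; W {1,3}->{}; Y {2,3}->{}; Z {4}->{}
pass 3: no change
Fixpoint after 3 passes: D(U) = {}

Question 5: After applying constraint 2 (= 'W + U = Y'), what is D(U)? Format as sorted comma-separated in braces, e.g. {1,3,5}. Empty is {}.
Answer: {1,2,4}

Derivation:
Constraint 1 (Z < Y) on D(Z)={1,2,4} D(Y)={2,3,4,5}: no change
Constraint 2 (W + U = Y) on D(W)={1,3,5} D(U)={1,2,4,5} D(Y)={2,3,4,5}: W {1,3,5}->{1,3}; U {1,2,4,5}->{1,2,4}
So after constraint 2: D(U) = {1,2,4}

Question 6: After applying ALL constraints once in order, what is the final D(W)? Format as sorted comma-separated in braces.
Constraint 1 (Z < Y) on D(Z)={1,2,4} D(Y)={2,3,4,5}: no change
Constraint 2 (W + U = Y) on D(W)={1,3,5} D(U)={1,2,4,5} D(Y)={2,3,4,5}: W {1,3,5}->{1,3}; U {1,2,4,5}->{1,2,4}
Constraint 3 (Y + U = Z) on D(Y)={2,3,4,5} D(U)={1,2,4} D(Z)={1,2,4}: Y {2,3,4,5}->{2,3}; U {1,2,4}->{1,2}; Z {1,2,4}->{4}
So after all 3 constraints: D(W) = {1,3}

Answer: {1,3}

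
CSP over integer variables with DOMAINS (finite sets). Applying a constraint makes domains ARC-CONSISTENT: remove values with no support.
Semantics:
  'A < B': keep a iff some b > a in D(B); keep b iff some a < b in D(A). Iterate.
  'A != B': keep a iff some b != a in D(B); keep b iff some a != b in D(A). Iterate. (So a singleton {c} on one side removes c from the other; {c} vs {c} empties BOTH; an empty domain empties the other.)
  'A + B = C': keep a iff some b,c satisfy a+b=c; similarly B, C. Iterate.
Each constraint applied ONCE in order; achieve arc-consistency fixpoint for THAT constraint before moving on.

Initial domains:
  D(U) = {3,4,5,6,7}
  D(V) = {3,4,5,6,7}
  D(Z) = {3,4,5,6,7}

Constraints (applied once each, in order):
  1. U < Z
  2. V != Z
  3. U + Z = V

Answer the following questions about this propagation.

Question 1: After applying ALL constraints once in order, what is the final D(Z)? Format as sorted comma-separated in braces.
Answer: {4}

Derivation:
Constraint 1 (U < Z) on D(U)={3,4,5,6,7} D(Z)={3,4,5,6,7}: U {3,4,5,6,7}->{3,4,5,6}; Z {3,4,5,6,7}->{4,5,6,7}
Constraint 2 (V != Z) on D(V)={3,4,5,6,7} D(Z)={4,5,6,7}: no change
Constraint 3 (U + Z = V) on D(U)={3,4,5,6} D(Z)={4,5,6,7} D(V)={3,4,5,6,7}: U {3,4,5,6}->{3}; Z {4,5,6,7}->{4}; V {3,4,5,6,7}->{7}
So after all 3 constraints: D(Z) = {4}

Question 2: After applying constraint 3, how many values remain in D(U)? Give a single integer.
Constraint 1 (U < Z) on D(U)={3,4,5,6,7} D(Z)={3,4,5,6,7}: U {3,4,5,6,7}->{3,4,5,6}; Z {3,4,5,6,7}->{4,5,6,7}
Constraint 2 (V != Z) on D(V)={3,4,5,6,7} D(Z)={4,5,6,7}: no change
Constraint 3 (U + Z = V) on D(U)={3,4,5,6} D(Z)={4,5,6,7} D(V)={3,4,5,6,7}: U {3,4,5,6}->{3}; Z {4,5,6,7}->{4}; V {3,4,5,6,7}->{7}
So after constraint 3: D(U)={3}, size = 1

Answer: 1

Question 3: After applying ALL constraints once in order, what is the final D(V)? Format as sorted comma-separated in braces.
Answer: {7}

Derivation:
Constraint 1 (U < Z) on D(U)={3,4,5,6,7} D(Z)={3,4,5,6,7}: U {3,4,5,6,7}->{3,4,5,6}; Z {3,4,5,6,7}->{4,5,6,7}
Constraint 2 (V != Z) on D(V)={3,4,5,6,7} D(Z)={4,5,6,7}: no change
Constraint 3 (U + Z = V) on D(U)={3,4,5,6} D(Z)={4,5,6,7} D(V)={3,4,5,6,7}: U {3,4,5,6}->{3}; Z {4,5,6,7}->{4}; V {3,4,5,6,7}->{7}
So after all 3 constraints: D(V) = {7}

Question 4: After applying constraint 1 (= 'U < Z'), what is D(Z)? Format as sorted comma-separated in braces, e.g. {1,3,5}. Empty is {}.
Constraint 1 (U < Z) on D(U)={3,4,5,6,7} D(Z)={3,4,5,6,7}: U {3,4,5,6,7}->{3,4,5,6}; Z {3,4,5,6,7}->{4,5,6,7}
So after constraint 1: D(Z) = {4,5,6,7}

Answer: {4,5,6,7}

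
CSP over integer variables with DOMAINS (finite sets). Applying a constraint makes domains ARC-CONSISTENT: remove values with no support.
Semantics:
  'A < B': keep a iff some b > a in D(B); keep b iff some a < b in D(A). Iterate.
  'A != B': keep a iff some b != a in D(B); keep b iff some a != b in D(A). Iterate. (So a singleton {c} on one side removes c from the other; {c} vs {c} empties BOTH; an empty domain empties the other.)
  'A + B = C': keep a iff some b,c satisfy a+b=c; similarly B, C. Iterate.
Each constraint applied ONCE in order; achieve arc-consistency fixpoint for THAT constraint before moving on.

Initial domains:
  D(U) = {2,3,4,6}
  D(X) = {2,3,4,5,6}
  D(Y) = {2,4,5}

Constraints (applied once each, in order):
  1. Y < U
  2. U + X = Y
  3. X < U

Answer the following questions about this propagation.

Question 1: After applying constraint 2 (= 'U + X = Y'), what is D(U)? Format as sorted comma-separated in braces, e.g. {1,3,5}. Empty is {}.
Answer: {3}

Derivation:
Constraint 1 (Y < U) on D(Y)={2,4,5} D(U)={2,3,4,6}: U {2,3,4,6}->{3,4,6}
Constraint 2 (U + X = Y) on D(U)={3,4,6} D(X)={2,3,4,5,6} D(Y)={2,4,5}: U {3,4,6}->{3}; X {2,3,4,5,6}->{2}; Y {2,4,5}->{5}
So after constraint 2: D(U) = {3}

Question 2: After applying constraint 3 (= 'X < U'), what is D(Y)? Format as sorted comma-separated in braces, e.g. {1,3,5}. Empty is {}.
Constraint 1 (Y < U) on D(Y)={2,4,5} D(U)={2,3,4,6}: U {2,3,4,6}->{3,4,6}
Constraint 2 (U + X = Y) on D(U)={3,4,6} D(X)={2,3,4,5,6} D(Y)={2,4,5}: U {3,4,6}->{3}; X {2,3,4,5,6}->{2}; Y {2,4,5}->{5}
Constraint 3 (X < U) on D(X)={2} D(U)={3}: no change
So after constraint 3: D(Y) = {5}

Answer: {5}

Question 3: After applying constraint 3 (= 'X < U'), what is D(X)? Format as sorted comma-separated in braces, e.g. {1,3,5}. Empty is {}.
Answer: {2}

Derivation:
Constraint 1 (Y < U) on D(Y)={2,4,5} D(U)={2,3,4,6}: U {2,3,4,6}->{3,4,6}
Constraint 2 (U + X = Y) on D(U)={3,4,6} D(X)={2,3,4,5,6} D(Y)={2,4,5}: U {3,4,6}->{3}; X {2,3,4,5,6}->{2}; Y {2,4,5}->{5}
Constraint 3 (X < U) on D(X)={2} D(U)={3}: no change
So after constraint 3: D(X) = {2}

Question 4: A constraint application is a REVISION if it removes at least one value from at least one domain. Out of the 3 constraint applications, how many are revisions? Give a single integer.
Answer: 2

Derivation:
Constraint 1 (Y < U) on D(Y)={2,4,5} D(U)={2,3,4,6}: U {2,3,4,6}->{3,4,6} => REVISION
Constraint 2 (U + X = Y) on D(U)={3,4,6} D(X)={2,3,4,5,6} D(Y)={2,4,5}: U {3,4,6}->{3}; X {2,3,4,5,6}->{2}; Y {2,4,5}->{5} => REVISION
Constraint 3 (X < U) on D(X)={2} D(U)={3}: no change => not a revision
Total revisions = 2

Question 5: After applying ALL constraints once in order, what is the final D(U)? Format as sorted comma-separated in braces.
Constraint 1 (Y < U) on D(Y)={2,4,5} D(U)={2,3,4,6}: U {2,3,4,6}->{3,4,6}
Constraint 2 (U + X = Y) on D(U)={3,4,6} D(X)={2,3,4,5,6} D(Y)={2,4,5}: U {3,4,6}->{3}; X {2,3,4,5,6}->{2}; Y {2,4,5}->{5}
Constraint 3 (X < U) on D(X)={2} D(U)={3}: no change
So after all 3 constraints: D(U) = {3}

Answer: {3}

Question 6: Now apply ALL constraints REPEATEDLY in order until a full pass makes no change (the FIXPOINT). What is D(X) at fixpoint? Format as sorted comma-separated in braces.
pass 0 (initial): D(X)={2,3,4,5,6}
pass 1: U {2,3,4,6}->{3}; X {2,3,4,5,6}->{2}; Y {2,4,5}->{5}
pass 2: U {3}->{}; X {2}->{}; Y {5}->{}
pass 3: no change
Fixpoint after 3 passes: D(X) = {}

Answer: {}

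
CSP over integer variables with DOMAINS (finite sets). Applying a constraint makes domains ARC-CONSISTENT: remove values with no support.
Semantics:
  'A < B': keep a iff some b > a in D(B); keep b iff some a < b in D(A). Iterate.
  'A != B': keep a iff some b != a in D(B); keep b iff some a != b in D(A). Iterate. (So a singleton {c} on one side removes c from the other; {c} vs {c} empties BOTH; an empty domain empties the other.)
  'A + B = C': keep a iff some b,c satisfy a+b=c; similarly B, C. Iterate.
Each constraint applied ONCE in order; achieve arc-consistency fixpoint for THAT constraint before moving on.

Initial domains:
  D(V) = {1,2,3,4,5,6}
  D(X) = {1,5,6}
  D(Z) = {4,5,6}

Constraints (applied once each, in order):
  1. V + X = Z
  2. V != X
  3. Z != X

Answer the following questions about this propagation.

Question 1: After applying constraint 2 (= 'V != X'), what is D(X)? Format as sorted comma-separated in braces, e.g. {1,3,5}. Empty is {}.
Constraint 1 (V + X = Z) on D(V)={1,2,3,4,5,6} D(X)={1,5,6} D(Z)={4,5,6}: V {1,2,3,4,5,6}->{1,3,4,5}; X {1,5,6}->{1,5}
Constraint 2 (V != X) on D(V)={1,3,4,5} D(X)={1,5}: no change
So after constraint 2: D(X) = {1,5}

Answer: {1,5}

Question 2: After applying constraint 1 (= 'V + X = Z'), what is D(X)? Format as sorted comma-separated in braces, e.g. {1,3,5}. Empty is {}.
Answer: {1,5}

Derivation:
Constraint 1 (V + X = Z) on D(V)={1,2,3,4,5,6} D(X)={1,5,6} D(Z)={4,5,6}: V {1,2,3,4,5,6}->{1,3,4,5}; X {1,5,6}->{1,5}
So after constraint 1: D(X) = {1,5}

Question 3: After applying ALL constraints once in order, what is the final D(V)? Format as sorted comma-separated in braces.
Constraint 1 (V + X = Z) on D(V)={1,2,3,4,5,6} D(X)={1,5,6} D(Z)={4,5,6}: V {1,2,3,4,5,6}->{1,3,4,5}; X {1,5,6}->{1,5}
Constraint 2 (V != X) on D(V)={1,3,4,5} D(X)={1,5}: no change
Constraint 3 (Z != X) on D(Z)={4,5,6} D(X)={1,5}: no change
So after all 3 constraints: D(V) = {1,3,4,5}

Answer: {1,3,4,5}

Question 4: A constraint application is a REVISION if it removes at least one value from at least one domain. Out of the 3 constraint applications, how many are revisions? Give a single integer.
Constraint 1 (V + X = Z) on D(V)={1,2,3,4,5,6} D(X)={1,5,6} D(Z)={4,5,6}: V {1,2,3,4,5,6}->{1,3,4,5}; X {1,5,6}->{1,5} => REVISION
Constraint 2 (V != X) on D(V)={1,3,4,5} D(X)={1,5}: no change => not a revision
Constraint 3 (Z != X) on D(Z)={4,5,6} D(X)={1,5}: no change => not a revision
Total revisions = 1

Answer: 1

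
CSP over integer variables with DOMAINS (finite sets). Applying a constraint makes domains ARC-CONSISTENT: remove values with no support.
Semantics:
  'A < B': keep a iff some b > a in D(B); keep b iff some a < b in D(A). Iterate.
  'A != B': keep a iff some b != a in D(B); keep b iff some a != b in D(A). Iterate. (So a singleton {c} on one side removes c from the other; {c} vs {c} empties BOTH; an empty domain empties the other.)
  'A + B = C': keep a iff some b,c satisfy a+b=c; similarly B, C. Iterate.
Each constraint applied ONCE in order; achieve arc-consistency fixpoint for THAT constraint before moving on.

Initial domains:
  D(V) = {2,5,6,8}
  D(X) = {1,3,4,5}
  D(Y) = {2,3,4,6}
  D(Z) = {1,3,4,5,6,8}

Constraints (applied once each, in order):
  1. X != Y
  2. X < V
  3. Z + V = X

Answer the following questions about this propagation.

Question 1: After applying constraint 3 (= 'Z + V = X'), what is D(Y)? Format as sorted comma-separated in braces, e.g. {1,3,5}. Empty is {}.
Answer: {2,3,4,6}

Derivation:
Constraint 1 (X != Y) on D(X)={1,3,4,5} D(Y)={2,3,4,6}: no change
Constraint 2 (X < V) on D(X)={1,3,4,5} D(V)={2,5,6,8}: no change
Constraint 3 (Z + V = X) on D(Z)={1,3,4,5,6,8} D(V)={2,5,6,8} D(X)={1,3,4,5}: Z {1,3,4,5,6,8}->{1,3}; V {2,5,6,8}->{2}; X {1,3,4,5}->{3,5}
So after constraint 3: D(Y) = {2,3,4,6}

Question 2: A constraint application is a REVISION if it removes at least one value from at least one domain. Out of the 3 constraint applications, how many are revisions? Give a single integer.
Answer: 1

Derivation:
Constraint 1 (X != Y) on D(X)={1,3,4,5} D(Y)={2,3,4,6}: no change => not a revision
Constraint 2 (X < V) on D(X)={1,3,4,5} D(V)={2,5,6,8}: no change => not a revision
Constraint 3 (Z + V = X) on D(Z)={1,3,4,5,6,8} D(V)={2,5,6,8} D(X)={1,3,4,5}: Z {1,3,4,5,6,8}->{1,3}; V {2,5,6,8}->{2}; X {1,3,4,5}->{3,5} => REVISION
Total revisions = 1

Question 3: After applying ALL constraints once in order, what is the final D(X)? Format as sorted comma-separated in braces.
Constraint 1 (X != Y) on D(X)={1,3,4,5} D(Y)={2,3,4,6}: no change
Constraint 2 (X < V) on D(X)={1,3,4,5} D(V)={2,5,6,8}: no change
Constraint 3 (Z + V = X) on D(Z)={1,3,4,5,6,8} D(V)={2,5,6,8} D(X)={1,3,4,5}: Z {1,3,4,5,6,8}->{1,3}; V {2,5,6,8}->{2}; X {1,3,4,5}->{3,5}
So after all 3 constraints: D(X) = {3,5}

Answer: {3,5}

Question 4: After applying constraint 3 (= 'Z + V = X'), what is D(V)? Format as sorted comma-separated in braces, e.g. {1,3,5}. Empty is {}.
Answer: {2}

Derivation:
Constraint 1 (X != Y) on D(X)={1,3,4,5} D(Y)={2,3,4,6}: no change
Constraint 2 (X < V) on D(X)={1,3,4,5} D(V)={2,5,6,8}: no change
Constraint 3 (Z + V = X) on D(Z)={1,3,4,5,6,8} D(V)={2,5,6,8} D(X)={1,3,4,5}: Z {1,3,4,5,6,8}->{1,3}; V {2,5,6,8}->{2}; X {1,3,4,5}->{3,5}
So after constraint 3: D(V) = {2}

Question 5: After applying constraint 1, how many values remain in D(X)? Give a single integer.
Answer: 4

Derivation:
Constraint 1 (X != Y) on D(X)={1,3,4,5} D(Y)={2,3,4,6}: no change
So after constraint 1: D(X)={1,3,4,5}, size = 4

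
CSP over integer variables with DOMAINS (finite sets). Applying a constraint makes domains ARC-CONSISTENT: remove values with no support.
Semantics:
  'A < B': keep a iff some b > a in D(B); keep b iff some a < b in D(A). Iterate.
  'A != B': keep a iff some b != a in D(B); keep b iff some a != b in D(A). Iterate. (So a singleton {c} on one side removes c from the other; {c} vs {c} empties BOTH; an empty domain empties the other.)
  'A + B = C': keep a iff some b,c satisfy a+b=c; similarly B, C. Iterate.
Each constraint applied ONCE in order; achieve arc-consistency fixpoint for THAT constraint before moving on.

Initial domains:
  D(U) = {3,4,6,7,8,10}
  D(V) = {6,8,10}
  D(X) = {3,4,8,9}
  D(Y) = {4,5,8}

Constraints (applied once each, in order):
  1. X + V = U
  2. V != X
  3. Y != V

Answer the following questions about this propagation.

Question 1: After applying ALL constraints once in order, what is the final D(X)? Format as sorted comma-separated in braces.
Answer: {4}

Derivation:
Constraint 1 (X + V = U) on D(X)={3,4,8,9} D(V)={6,8,10} D(U)={3,4,6,7,8,10}: X {3,4,8,9}->{4}; V {6,8,10}->{6}; U {3,4,6,7,8,10}->{10}
Constraint 2 (V != X) on D(V)={6} D(X)={4}: no change
Constraint 3 (Y != V) on D(Y)={4,5,8} D(V)={6}: no change
So after all 3 constraints: D(X) = {4}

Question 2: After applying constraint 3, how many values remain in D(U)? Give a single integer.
Answer: 1

Derivation:
Constraint 1 (X + V = U) on D(X)={3,4,8,9} D(V)={6,8,10} D(U)={3,4,6,7,8,10}: X {3,4,8,9}->{4}; V {6,8,10}->{6}; U {3,4,6,7,8,10}->{10}
Constraint 2 (V != X) on D(V)={6} D(X)={4}: no change
Constraint 3 (Y != V) on D(Y)={4,5,8} D(V)={6}: no change
So after constraint 3: D(U)={10}, size = 1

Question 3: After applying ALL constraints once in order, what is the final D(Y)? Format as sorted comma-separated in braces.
Constraint 1 (X + V = U) on D(X)={3,4,8,9} D(V)={6,8,10} D(U)={3,4,6,7,8,10}: X {3,4,8,9}->{4}; V {6,8,10}->{6}; U {3,4,6,7,8,10}->{10}
Constraint 2 (V != X) on D(V)={6} D(X)={4}: no change
Constraint 3 (Y != V) on D(Y)={4,5,8} D(V)={6}: no change
So after all 3 constraints: D(Y) = {4,5,8}

Answer: {4,5,8}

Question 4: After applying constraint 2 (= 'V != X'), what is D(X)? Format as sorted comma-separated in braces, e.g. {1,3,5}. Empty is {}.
Constraint 1 (X + V = U) on D(X)={3,4,8,9} D(V)={6,8,10} D(U)={3,4,6,7,8,10}: X {3,4,8,9}->{4}; V {6,8,10}->{6}; U {3,4,6,7,8,10}->{10}
Constraint 2 (V != X) on D(V)={6} D(X)={4}: no change
So after constraint 2: D(X) = {4}

Answer: {4}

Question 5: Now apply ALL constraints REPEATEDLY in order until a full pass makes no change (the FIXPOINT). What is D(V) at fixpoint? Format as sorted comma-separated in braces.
Answer: {6}

Derivation:
pass 0 (initial): D(V)={6,8,10}
pass 1: U {3,4,6,7,8,10}->{10}; V {6,8,10}->{6}; X {3,4,8,9}->{4}
pass 2: no change
Fixpoint after 2 passes: D(V) = {6}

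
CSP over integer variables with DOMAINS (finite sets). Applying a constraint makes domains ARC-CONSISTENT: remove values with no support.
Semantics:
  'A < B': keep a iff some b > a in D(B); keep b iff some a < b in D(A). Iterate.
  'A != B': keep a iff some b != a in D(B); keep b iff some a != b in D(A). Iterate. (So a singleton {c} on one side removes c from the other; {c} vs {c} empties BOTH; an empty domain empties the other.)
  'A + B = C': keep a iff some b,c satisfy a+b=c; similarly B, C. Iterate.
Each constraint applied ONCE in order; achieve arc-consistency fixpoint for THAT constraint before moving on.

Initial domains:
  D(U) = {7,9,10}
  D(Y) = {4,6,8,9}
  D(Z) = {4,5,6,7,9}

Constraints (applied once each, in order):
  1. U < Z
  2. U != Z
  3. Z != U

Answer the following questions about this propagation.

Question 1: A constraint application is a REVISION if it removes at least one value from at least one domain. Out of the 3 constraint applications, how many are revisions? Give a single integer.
Answer: 1

Derivation:
Constraint 1 (U < Z) on D(U)={7,9,10} D(Z)={4,5,6,7,9}: U {7,9,10}->{7}; Z {4,5,6,7,9}->{9} => REVISION
Constraint 2 (U != Z) on D(U)={7} D(Z)={9}: no change => not a revision
Constraint 3 (Z != U) on D(Z)={9} D(U)={7}: no change => not a revision
Total revisions = 1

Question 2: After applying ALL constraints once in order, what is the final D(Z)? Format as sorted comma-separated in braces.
Answer: {9}

Derivation:
Constraint 1 (U < Z) on D(U)={7,9,10} D(Z)={4,5,6,7,9}: U {7,9,10}->{7}; Z {4,5,6,7,9}->{9}
Constraint 2 (U != Z) on D(U)={7} D(Z)={9}: no change
Constraint 3 (Z != U) on D(Z)={9} D(U)={7}: no change
So after all 3 constraints: D(Z) = {9}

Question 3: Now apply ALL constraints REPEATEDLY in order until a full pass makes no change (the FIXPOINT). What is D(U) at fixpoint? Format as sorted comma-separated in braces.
Answer: {7}

Derivation:
pass 0 (initial): D(U)={7,9,10}
pass 1: U {7,9,10}->{7}; Z {4,5,6,7,9}->{9}
pass 2: no change
Fixpoint after 2 passes: D(U) = {7}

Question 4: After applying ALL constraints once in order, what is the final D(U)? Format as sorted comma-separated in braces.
Constraint 1 (U < Z) on D(U)={7,9,10} D(Z)={4,5,6,7,9}: U {7,9,10}->{7}; Z {4,5,6,7,9}->{9}
Constraint 2 (U != Z) on D(U)={7} D(Z)={9}: no change
Constraint 3 (Z != U) on D(Z)={9} D(U)={7}: no change
So after all 3 constraints: D(U) = {7}

Answer: {7}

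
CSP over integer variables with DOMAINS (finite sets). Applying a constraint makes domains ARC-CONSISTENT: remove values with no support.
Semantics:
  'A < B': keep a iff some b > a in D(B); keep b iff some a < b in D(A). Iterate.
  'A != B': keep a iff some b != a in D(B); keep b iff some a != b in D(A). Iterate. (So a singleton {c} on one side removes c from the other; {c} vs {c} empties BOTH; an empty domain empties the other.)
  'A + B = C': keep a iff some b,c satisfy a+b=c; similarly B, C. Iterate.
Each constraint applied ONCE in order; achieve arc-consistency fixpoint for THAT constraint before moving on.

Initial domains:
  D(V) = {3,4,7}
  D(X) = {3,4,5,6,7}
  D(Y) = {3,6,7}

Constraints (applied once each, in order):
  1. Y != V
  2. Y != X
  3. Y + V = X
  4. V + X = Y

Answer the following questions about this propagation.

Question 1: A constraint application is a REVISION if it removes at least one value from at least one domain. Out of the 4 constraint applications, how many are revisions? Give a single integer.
Constraint 1 (Y != V) on D(Y)={3,6,7} D(V)={3,4,7}: no change => not a revision
Constraint 2 (Y != X) on D(Y)={3,6,7} D(X)={3,4,5,6,7}: no change => not a revision
Constraint 3 (Y + V = X) on D(Y)={3,6,7} D(V)={3,4,7} D(X)={3,4,5,6,7}: Y {3,6,7}->{3}; V {3,4,7}->{3,4}; X {3,4,5,6,7}->{6,7} => REVISION
Constraint 4 (V + X = Y) on D(V)={3,4} D(X)={6,7} D(Y)={3}: V {3,4}->{}; X {6,7}->{}; Y {3}->{} => REVISION
Total revisions = 2

Answer: 2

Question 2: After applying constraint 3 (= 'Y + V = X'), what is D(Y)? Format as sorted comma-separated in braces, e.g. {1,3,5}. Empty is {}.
Answer: {3}

Derivation:
Constraint 1 (Y != V) on D(Y)={3,6,7} D(V)={3,4,7}: no change
Constraint 2 (Y != X) on D(Y)={3,6,7} D(X)={3,4,5,6,7}: no change
Constraint 3 (Y + V = X) on D(Y)={3,6,7} D(V)={3,4,7} D(X)={3,4,5,6,7}: Y {3,6,7}->{3}; V {3,4,7}->{3,4}; X {3,4,5,6,7}->{6,7}
So after constraint 3: D(Y) = {3}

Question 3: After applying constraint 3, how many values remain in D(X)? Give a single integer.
Answer: 2

Derivation:
Constraint 1 (Y != V) on D(Y)={3,6,7} D(V)={3,4,7}: no change
Constraint 2 (Y != X) on D(Y)={3,6,7} D(X)={3,4,5,6,7}: no change
Constraint 3 (Y + V = X) on D(Y)={3,6,7} D(V)={3,4,7} D(X)={3,4,5,6,7}: Y {3,6,7}->{3}; V {3,4,7}->{3,4}; X {3,4,5,6,7}->{6,7}
So after constraint 3: D(X)={6,7}, size = 2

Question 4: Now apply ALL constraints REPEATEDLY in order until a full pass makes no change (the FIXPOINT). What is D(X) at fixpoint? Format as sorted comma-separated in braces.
Answer: {}

Derivation:
pass 0 (initial): D(X)={3,4,5,6,7}
pass 1: V {3,4,7}->{}; X {3,4,5,6,7}->{}; Y {3,6,7}->{}
pass 2: no change
Fixpoint after 2 passes: D(X) = {}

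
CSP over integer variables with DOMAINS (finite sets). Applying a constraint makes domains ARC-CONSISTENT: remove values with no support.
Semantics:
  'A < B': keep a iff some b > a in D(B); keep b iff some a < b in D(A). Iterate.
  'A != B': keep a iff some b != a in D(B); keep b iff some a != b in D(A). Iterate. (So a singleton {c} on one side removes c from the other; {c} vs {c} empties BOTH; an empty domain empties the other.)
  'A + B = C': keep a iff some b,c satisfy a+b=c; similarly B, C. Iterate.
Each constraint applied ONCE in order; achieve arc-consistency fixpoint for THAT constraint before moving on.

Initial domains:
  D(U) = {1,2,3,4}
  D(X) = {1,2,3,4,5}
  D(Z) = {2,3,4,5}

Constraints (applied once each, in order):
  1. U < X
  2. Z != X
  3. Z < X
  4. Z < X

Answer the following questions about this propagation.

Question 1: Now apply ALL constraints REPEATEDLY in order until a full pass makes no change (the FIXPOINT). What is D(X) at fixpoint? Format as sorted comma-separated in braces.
Answer: {3,4,5}

Derivation:
pass 0 (initial): D(X)={1,2,3,4,5}
pass 1: X {1,2,3,4,5}->{3,4,5}; Z {2,3,4,5}->{2,3,4}
pass 2: no change
Fixpoint after 2 passes: D(X) = {3,4,5}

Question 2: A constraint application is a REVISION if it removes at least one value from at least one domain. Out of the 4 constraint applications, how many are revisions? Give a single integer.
Constraint 1 (U < X) on D(U)={1,2,3,4} D(X)={1,2,3,4,5}: X {1,2,3,4,5}->{2,3,4,5} => REVISION
Constraint 2 (Z != X) on D(Z)={2,3,4,5} D(X)={2,3,4,5}: no change => not a revision
Constraint 3 (Z < X) on D(Z)={2,3,4,5} D(X)={2,3,4,5}: Z {2,3,4,5}->{2,3,4}; X {2,3,4,5}->{3,4,5} => REVISION
Constraint 4 (Z < X) on D(Z)={2,3,4} D(X)={3,4,5}: no change => not a revision
Total revisions = 2

Answer: 2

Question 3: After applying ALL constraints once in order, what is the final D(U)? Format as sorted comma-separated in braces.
Constraint 1 (U < X) on D(U)={1,2,3,4} D(X)={1,2,3,4,5}: X {1,2,3,4,5}->{2,3,4,5}
Constraint 2 (Z != X) on D(Z)={2,3,4,5} D(X)={2,3,4,5}: no change
Constraint 3 (Z < X) on D(Z)={2,3,4,5} D(X)={2,3,4,5}: Z {2,3,4,5}->{2,3,4}; X {2,3,4,5}->{3,4,5}
Constraint 4 (Z < X) on D(Z)={2,3,4} D(X)={3,4,5}: no change
So after all 4 constraints: D(U) = {1,2,3,4}

Answer: {1,2,3,4}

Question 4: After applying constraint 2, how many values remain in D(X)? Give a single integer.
Answer: 4

Derivation:
Constraint 1 (U < X) on D(U)={1,2,3,4} D(X)={1,2,3,4,5}: X {1,2,3,4,5}->{2,3,4,5}
Constraint 2 (Z != X) on D(Z)={2,3,4,5} D(X)={2,3,4,5}: no change
So after constraint 2: D(X)={2,3,4,5}, size = 4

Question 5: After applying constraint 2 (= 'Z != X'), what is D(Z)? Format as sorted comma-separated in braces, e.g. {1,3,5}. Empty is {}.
Constraint 1 (U < X) on D(U)={1,2,3,4} D(X)={1,2,3,4,5}: X {1,2,3,4,5}->{2,3,4,5}
Constraint 2 (Z != X) on D(Z)={2,3,4,5} D(X)={2,3,4,5}: no change
So after constraint 2: D(Z) = {2,3,4,5}

Answer: {2,3,4,5}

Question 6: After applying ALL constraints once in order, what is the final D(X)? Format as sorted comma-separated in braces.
Constraint 1 (U < X) on D(U)={1,2,3,4} D(X)={1,2,3,4,5}: X {1,2,3,4,5}->{2,3,4,5}
Constraint 2 (Z != X) on D(Z)={2,3,4,5} D(X)={2,3,4,5}: no change
Constraint 3 (Z < X) on D(Z)={2,3,4,5} D(X)={2,3,4,5}: Z {2,3,4,5}->{2,3,4}; X {2,3,4,5}->{3,4,5}
Constraint 4 (Z < X) on D(Z)={2,3,4} D(X)={3,4,5}: no change
So after all 4 constraints: D(X) = {3,4,5}

Answer: {3,4,5}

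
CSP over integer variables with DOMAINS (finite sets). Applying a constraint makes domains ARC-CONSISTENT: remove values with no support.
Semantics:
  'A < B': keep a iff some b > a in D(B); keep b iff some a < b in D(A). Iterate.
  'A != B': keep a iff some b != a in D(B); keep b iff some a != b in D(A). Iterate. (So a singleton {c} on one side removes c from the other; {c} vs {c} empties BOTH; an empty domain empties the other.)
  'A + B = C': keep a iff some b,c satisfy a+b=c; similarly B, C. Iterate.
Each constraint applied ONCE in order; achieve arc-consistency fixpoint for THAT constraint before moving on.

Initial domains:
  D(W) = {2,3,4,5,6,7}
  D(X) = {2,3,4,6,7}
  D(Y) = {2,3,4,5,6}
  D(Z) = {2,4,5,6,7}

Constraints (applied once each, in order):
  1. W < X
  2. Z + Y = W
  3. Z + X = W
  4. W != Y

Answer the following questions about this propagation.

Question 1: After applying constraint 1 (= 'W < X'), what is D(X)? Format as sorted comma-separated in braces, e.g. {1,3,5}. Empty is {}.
Constraint 1 (W < X) on D(W)={2,3,4,5,6,7} D(X)={2,3,4,6,7}: W {2,3,4,5,6,7}->{2,3,4,5,6}; X {2,3,4,6,7}->{3,4,6,7}
So after constraint 1: D(X) = {3,4,6,7}

Answer: {3,4,6,7}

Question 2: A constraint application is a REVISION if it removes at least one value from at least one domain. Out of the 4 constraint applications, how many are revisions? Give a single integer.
Constraint 1 (W < X) on D(W)={2,3,4,5,6,7} D(X)={2,3,4,6,7}: W {2,3,4,5,6,7}->{2,3,4,5,6}; X {2,3,4,6,7}->{3,4,6,7} => REVISION
Constraint 2 (Z + Y = W) on D(Z)={2,4,5,6,7} D(Y)={2,3,4,5,6} D(W)={2,3,4,5,6}: Z {2,4,5,6,7}->{2,4}; Y {2,3,4,5,6}->{2,3,4}; W {2,3,4,5,6}->{4,5,6} => REVISION
Constraint 3 (Z + X = W) on D(Z)={2,4} D(X)={3,4,6,7} D(W)={4,5,6}: Z {2,4}->{2}; X {3,4,6,7}->{3,4}; W {4,5,6}->{5,6} => REVISION
Constraint 4 (W != Y) on D(W)={5,6} D(Y)={2,3,4}: no change => not a revision
Total revisions = 3

Answer: 3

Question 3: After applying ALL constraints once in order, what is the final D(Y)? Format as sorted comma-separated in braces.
Answer: {2,3,4}

Derivation:
Constraint 1 (W < X) on D(W)={2,3,4,5,6,7} D(X)={2,3,4,6,7}: W {2,3,4,5,6,7}->{2,3,4,5,6}; X {2,3,4,6,7}->{3,4,6,7}
Constraint 2 (Z + Y = W) on D(Z)={2,4,5,6,7} D(Y)={2,3,4,5,6} D(W)={2,3,4,5,6}: Z {2,4,5,6,7}->{2,4}; Y {2,3,4,5,6}->{2,3,4}; W {2,3,4,5,6}->{4,5,6}
Constraint 3 (Z + X = W) on D(Z)={2,4} D(X)={3,4,6,7} D(W)={4,5,6}: Z {2,4}->{2}; X {3,4,6,7}->{3,4}; W {4,5,6}->{5,6}
Constraint 4 (W != Y) on D(W)={5,6} D(Y)={2,3,4}: no change
So after all 4 constraints: D(Y) = {2,3,4}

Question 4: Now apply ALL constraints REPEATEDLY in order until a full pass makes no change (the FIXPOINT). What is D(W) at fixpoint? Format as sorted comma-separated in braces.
Answer: {}

Derivation:
pass 0 (initial): D(W)={2,3,4,5,6,7}
pass 1: W {2,3,4,5,6,7}->{5,6}; X {2,3,4,6,7}->{3,4}; Y {2,3,4,5,6}->{2,3,4}; Z {2,4,5,6,7}->{2}
pass 2: W {5,6}->{}; X {3,4}->{}; Y {2,3,4}->{}; Z {2}->{}
pass 3: no change
Fixpoint after 3 passes: D(W) = {}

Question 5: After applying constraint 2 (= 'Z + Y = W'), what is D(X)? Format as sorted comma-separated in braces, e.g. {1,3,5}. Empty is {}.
Answer: {3,4,6,7}

Derivation:
Constraint 1 (W < X) on D(W)={2,3,4,5,6,7} D(X)={2,3,4,6,7}: W {2,3,4,5,6,7}->{2,3,4,5,6}; X {2,3,4,6,7}->{3,4,6,7}
Constraint 2 (Z + Y = W) on D(Z)={2,4,5,6,7} D(Y)={2,3,4,5,6} D(W)={2,3,4,5,6}: Z {2,4,5,6,7}->{2,4}; Y {2,3,4,5,6}->{2,3,4}; W {2,3,4,5,6}->{4,5,6}
So after constraint 2: D(X) = {3,4,6,7}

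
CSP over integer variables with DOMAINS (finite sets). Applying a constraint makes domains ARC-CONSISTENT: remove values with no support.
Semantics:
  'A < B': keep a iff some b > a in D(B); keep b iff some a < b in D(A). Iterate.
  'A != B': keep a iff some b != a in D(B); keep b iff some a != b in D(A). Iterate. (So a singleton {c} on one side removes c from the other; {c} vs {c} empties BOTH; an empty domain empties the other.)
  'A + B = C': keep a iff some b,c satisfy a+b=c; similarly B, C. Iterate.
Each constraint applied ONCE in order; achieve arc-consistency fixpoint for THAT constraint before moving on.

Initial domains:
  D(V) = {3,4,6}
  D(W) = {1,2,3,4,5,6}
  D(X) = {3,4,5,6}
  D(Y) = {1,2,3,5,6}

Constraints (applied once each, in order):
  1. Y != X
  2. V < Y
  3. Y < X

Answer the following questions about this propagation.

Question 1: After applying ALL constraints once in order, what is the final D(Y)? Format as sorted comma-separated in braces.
Answer: {5}

Derivation:
Constraint 1 (Y != X) on D(Y)={1,2,3,5,6} D(X)={3,4,5,6}: no change
Constraint 2 (V < Y) on D(V)={3,4,6} D(Y)={1,2,3,5,6}: V {3,4,6}->{3,4}; Y {1,2,3,5,6}->{5,6}
Constraint 3 (Y < X) on D(Y)={5,6} D(X)={3,4,5,6}: Y {5,6}->{5}; X {3,4,5,6}->{6}
So after all 3 constraints: D(Y) = {5}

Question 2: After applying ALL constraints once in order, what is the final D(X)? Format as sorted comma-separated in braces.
Answer: {6}

Derivation:
Constraint 1 (Y != X) on D(Y)={1,2,3,5,6} D(X)={3,4,5,6}: no change
Constraint 2 (V < Y) on D(V)={3,4,6} D(Y)={1,2,3,5,6}: V {3,4,6}->{3,4}; Y {1,2,3,5,6}->{5,6}
Constraint 3 (Y < X) on D(Y)={5,6} D(X)={3,4,5,6}: Y {5,6}->{5}; X {3,4,5,6}->{6}
So after all 3 constraints: D(X) = {6}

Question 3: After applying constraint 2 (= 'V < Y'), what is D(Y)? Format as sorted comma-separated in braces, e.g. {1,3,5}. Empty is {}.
Answer: {5,6}

Derivation:
Constraint 1 (Y != X) on D(Y)={1,2,3,5,6} D(X)={3,4,5,6}: no change
Constraint 2 (V < Y) on D(V)={3,4,6} D(Y)={1,2,3,5,6}: V {3,4,6}->{3,4}; Y {1,2,3,5,6}->{5,6}
So after constraint 2: D(Y) = {5,6}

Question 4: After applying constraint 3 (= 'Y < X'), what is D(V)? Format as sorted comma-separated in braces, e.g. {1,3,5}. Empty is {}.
Constraint 1 (Y != X) on D(Y)={1,2,3,5,6} D(X)={3,4,5,6}: no change
Constraint 2 (V < Y) on D(V)={3,4,6} D(Y)={1,2,3,5,6}: V {3,4,6}->{3,4}; Y {1,2,3,5,6}->{5,6}
Constraint 3 (Y < X) on D(Y)={5,6} D(X)={3,4,5,6}: Y {5,6}->{5}; X {3,4,5,6}->{6}
So after constraint 3: D(V) = {3,4}

Answer: {3,4}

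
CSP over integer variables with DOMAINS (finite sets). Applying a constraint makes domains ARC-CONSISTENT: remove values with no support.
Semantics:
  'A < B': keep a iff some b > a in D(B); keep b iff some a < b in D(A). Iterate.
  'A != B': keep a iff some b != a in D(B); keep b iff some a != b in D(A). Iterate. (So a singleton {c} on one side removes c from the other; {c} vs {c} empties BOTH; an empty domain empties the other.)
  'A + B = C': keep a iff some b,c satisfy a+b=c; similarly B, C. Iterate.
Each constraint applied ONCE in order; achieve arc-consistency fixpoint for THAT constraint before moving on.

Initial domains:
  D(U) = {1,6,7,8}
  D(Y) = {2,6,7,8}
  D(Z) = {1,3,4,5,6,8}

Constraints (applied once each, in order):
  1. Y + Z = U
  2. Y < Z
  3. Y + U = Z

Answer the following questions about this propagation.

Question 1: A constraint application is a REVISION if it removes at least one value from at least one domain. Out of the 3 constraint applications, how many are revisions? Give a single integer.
Answer: 3

Derivation:
Constraint 1 (Y + Z = U) on D(Y)={2,6,7,8} D(Z)={1,3,4,5,6,8} D(U)={1,6,7,8}: Y {2,6,7,8}->{2,6,7}; Z {1,3,4,5,6,8}->{1,4,5,6}; U {1,6,7,8}->{6,7,8} => REVISION
Constraint 2 (Y < Z) on D(Y)={2,6,7} D(Z)={1,4,5,6}: Y {2,6,7}->{2}; Z {1,4,5,6}->{4,5,6} => REVISION
Constraint 3 (Y + U = Z) on D(Y)={2} D(U)={6,7,8} D(Z)={4,5,6}: Y {2}->{}; U {6,7,8}->{}; Z {4,5,6}->{} => REVISION
Total revisions = 3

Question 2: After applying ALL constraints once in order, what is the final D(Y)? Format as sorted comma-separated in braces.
Answer: {}

Derivation:
Constraint 1 (Y + Z = U) on D(Y)={2,6,7,8} D(Z)={1,3,4,5,6,8} D(U)={1,6,7,8}: Y {2,6,7,8}->{2,6,7}; Z {1,3,4,5,6,8}->{1,4,5,6}; U {1,6,7,8}->{6,7,8}
Constraint 2 (Y < Z) on D(Y)={2,6,7} D(Z)={1,4,5,6}: Y {2,6,7}->{2}; Z {1,4,5,6}->{4,5,6}
Constraint 3 (Y + U = Z) on D(Y)={2} D(U)={6,7,8} D(Z)={4,5,6}: Y {2}->{}; U {6,7,8}->{}; Z {4,5,6}->{}
So after all 3 constraints: D(Y) = {}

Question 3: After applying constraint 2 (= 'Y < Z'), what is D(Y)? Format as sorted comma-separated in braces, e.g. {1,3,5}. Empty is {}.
Answer: {2}

Derivation:
Constraint 1 (Y + Z = U) on D(Y)={2,6,7,8} D(Z)={1,3,4,5,6,8} D(U)={1,6,7,8}: Y {2,6,7,8}->{2,6,7}; Z {1,3,4,5,6,8}->{1,4,5,6}; U {1,6,7,8}->{6,7,8}
Constraint 2 (Y < Z) on D(Y)={2,6,7} D(Z)={1,4,5,6}: Y {2,6,7}->{2}; Z {1,4,5,6}->{4,5,6}
So after constraint 2: D(Y) = {2}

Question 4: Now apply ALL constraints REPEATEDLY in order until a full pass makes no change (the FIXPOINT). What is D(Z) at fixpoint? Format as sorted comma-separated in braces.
Answer: {}

Derivation:
pass 0 (initial): D(Z)={1,3,4,5,6,8}
pass 1: U {1,6,7,8}->{}; Y {2,6,7,8}->{}; Z {1,3,4,5,6,8}->{}
pass 2: no change
Fixpoint after 2 passes: D(Z) = {}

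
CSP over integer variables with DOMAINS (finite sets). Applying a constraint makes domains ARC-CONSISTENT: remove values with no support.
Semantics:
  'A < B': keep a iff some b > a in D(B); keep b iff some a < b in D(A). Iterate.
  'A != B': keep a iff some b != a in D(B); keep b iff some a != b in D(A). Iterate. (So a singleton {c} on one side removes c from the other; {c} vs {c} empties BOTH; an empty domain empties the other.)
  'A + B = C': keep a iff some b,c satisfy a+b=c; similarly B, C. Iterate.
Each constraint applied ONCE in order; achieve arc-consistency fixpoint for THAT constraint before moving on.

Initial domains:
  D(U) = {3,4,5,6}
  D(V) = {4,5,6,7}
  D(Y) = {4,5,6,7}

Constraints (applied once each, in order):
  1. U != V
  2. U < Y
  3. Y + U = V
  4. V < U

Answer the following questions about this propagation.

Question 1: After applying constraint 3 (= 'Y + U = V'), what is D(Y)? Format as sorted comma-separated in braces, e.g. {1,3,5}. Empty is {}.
Constraint 1 (U != V) on D(U)={3,4,5,6} D(V)={4,5,6,7}: no change
Constraint 2 (U < Y) on D(U)={3,4,5,6} D(Y)={4,5,6,7}: no change
Constraint 3 (Y + U = V) on D(Y)={4,5,6,7} D(U)={3,4,5,6} D(V)={4,5,6,7}: Y {4,5,6,7}->{4}; U {3,4,5,6}->{3}; V {4,5,6,7}->{7}
So after constraint 3: D(Y) = {4}

Answer: {4}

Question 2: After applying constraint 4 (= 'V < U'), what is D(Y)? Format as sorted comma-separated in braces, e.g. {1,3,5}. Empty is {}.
Answer: {4}

Derivation:
Constraint 1 (U != V) on D(U)={3,4,5,6} D(V)={4,5,6,7}: no change
Constraint 2 (U < Y) on D(U)={3,4,5,6} D(Y)={4,5,6,7}: no change
Constraint 3 (Y + U = V) on D(Y)={4,5,6,7} D(U)={3,4,5,6} D(V)={4,5,6,7}: Y {4,5,6,7}->{4}; U {3,4,5,6}->{3}; V {4,5,6,7}->{7}
Constraint 4 (V < U) on D(V)={7} D(U)={3}: V {7}->{}; U {3}->{}
So after constraint 4: D(Y) = {4}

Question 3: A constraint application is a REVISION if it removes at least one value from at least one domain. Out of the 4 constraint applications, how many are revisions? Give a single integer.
Constraint 1 (U != V) on D(U)={3,4,5,6} D(V)={4,5,6,7}: no change => not a revision
Constraint 2 (U < Y) on D(U)={3,4,5,6} D(Y)={4,5,6,7}: no change => not a revision
Constraint 3 (Y + U = V) on D(Y)={4,5,6,7} D(U)={3,4,5,6} D(V)={4,5,6,7}: Y {4,5,6,7}->{4}; U {3,4,5,6}->{3}; V {4,5,6,7}->{7} => REVISION
Constraint 4 (V < U) on D(V)={7} D(U)={3}: V {7}->{}; U {3}->{} => REVISION
Total revisions = 2

Answer: 2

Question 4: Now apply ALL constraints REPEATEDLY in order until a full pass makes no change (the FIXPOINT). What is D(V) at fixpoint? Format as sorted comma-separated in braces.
pass 0 (initial): D(V)={4,5,6,7}
pass 1: U {3,4,5,6}->{}; V {4,5,6,7}->{}; Y {4,5,6,7}->{4}
pass 2: Y {4}->{}
pass 3: no change
Fixpoint after 3 passes: D(V) = {}

Answer: {}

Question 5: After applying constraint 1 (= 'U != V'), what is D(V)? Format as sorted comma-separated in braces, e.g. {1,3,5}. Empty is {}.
Constraint 1 (U != V) on D(U)={3,4,5,6} D(V)={4,5,6,7}: no change
So after constraint 1: D(V) = {4,5,6,7}

Answer: {4,5,6,7}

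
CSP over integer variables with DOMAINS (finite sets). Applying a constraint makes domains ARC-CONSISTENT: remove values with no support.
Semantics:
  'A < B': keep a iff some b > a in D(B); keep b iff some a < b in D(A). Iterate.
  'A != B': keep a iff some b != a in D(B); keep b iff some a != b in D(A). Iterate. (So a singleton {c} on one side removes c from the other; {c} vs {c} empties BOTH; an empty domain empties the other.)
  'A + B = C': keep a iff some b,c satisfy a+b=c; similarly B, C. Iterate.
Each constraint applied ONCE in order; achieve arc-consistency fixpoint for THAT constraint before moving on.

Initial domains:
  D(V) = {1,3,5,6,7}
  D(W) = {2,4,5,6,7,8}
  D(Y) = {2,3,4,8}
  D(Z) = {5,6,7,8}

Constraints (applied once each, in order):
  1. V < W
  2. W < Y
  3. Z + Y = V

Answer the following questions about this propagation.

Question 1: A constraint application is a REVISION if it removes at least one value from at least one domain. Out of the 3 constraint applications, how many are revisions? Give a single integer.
Answer: 2

Derivation:
Constraint 1 (V < W) on D(V)={1,3,5,6,7} D(W)={2,4,5,6,7,8}: no change => not a revision
Constraint 2 (W < Y) on D(W)={2,4,5,6,7,8} D(Y)={2,3,4,8}: W {2,4,5,6,7,8}->{2,4,5,6,7}; Y {2,3,4,8}->{3,4,8} => REVISION
Constraint 3 (Z + Y = V) on D(Z)={5,6,7,8} D(Y)={3,4,8} D(V)={1,3,5,6,7}: Z {5,6,7,8}->{}; Y {3,4,8}->{}; V {1,3,5,6,7}->{} => REVISION
Total revisions = 2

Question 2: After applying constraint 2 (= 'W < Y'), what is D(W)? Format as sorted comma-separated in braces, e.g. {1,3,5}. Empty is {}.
Answer: {2,4,5,6,7}

Derivation:
Constraint 1 (V < W) on D(V)={1,3,5,6,7} D(W)={2,4,5,6,7,8}: no change
Constraint 2 (W < Y) on D(W)={2,4,5,6,7,8} D(Y)={2,3,4,8}: W {2,4,5,6,7,8}->{2,4,5,6,7}; Y {2,3,4,8}->{3,4,8}
So after constraint 2: D(W) = {2,4,5,6,7}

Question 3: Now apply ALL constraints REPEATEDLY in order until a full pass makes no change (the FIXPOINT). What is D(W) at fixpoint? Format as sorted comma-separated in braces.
pass 0 (initial): D(W)={2,4,5,6,7,8}
pass 1: V {1,3,5,6,7}->{}; W {2,4,5,6,7,8}->{2,4,5,6,7}; Y {2,3,4,8}->{}; Z {5,6,7,8}->{}
pass 2: W {2,4,5,6,7}->{}
pass 3: no change
Fixpoint after 3 passes: D(W) = {}

Answer: {}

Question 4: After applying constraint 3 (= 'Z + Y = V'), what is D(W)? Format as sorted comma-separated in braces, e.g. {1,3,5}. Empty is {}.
Answer: {2,4,5,6,7}

Derivation:
Constraint 1 (V < W) on D(V)={1,3,5,6,7} D(W)={2,4,5,6,7,8}: no change
Constraint 2 (W < Y) on D(W)={2,4,5,6,7,8} D(Y)={2,3,4,8}: W {2,4,5,6,7,8}->{2,4,5,6,7}; Y {2,3,4,8}->{3,4,8}
Constraint 3 (Z + Y = V) on D(Z)={5,6,7,8} D(Y)={3,4,8} D(V)={1,3,5,6,7}: Z {5,6,7,8}->{}; Y {3,4,8}->{}; V {1,3,5,6,7}->{}
So after constraint 3: D(W) = {2,4,5,6,7}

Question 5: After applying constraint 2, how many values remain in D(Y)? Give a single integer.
Answer: 3

Derivation:
Constraint 1 (V < W) on D(V)={1,3,5,6,7} D(W)={2,4,5,6,7,8}: no change
Constraint 2 (W < Y) on D(W)={2,4,5,6,7,8} D(Y)={2,3,4,8}: W {2,4,5,6,7,8}->{2,4,5,6,7}; Y {2,3,4,8}->{3,4,8}
So after constraint 2: D(Y)={3,4,8}, size = 3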